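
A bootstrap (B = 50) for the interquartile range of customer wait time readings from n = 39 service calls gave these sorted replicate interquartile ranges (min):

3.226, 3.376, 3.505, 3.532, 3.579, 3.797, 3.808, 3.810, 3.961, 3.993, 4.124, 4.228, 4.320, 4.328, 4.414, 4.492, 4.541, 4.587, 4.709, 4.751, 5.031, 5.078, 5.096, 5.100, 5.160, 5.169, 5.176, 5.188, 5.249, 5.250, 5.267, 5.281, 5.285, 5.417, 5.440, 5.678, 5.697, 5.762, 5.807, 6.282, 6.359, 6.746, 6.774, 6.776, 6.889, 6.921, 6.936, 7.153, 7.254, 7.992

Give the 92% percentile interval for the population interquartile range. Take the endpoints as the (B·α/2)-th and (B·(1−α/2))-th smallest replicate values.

α = 0.08; lower rank = 50 × 0.040 = 2; upper rank = 50 × 0.960 = 48.
The 2nd smallest replicate is 3.376; the 48th is 7.153.

(3.376, 7.153)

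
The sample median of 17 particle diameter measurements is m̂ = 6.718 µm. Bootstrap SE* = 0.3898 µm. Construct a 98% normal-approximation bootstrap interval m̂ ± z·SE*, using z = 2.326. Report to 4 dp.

Margin = 2.326 × 0.3898 = 0.90667
Interval: 6.718 ± 0.90667

(5.8113, 7.6247)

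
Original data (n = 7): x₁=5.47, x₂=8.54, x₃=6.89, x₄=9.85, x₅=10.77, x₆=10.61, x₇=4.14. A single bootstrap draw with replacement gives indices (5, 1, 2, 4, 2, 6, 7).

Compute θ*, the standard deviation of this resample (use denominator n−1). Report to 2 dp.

Resample values: 10.77, 5.47, 8.54, 9.85, 8.54, 10.61, 4.14.
Mean = 8.2743; sum of squared deviations = 39.2646
s² = 39.2646 / 6 = 6.5441
s = √6.5441 = 2.56

θ* = 2.56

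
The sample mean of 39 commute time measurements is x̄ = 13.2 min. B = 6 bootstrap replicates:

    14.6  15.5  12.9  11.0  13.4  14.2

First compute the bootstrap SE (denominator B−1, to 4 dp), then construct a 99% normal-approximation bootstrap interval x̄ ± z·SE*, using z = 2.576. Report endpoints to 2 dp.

(9.17, 17.23)

Mean of replicates = 13.6000; sum of squared deviations = 12.2600; SE* = √(12.2600/5) = 1.5659
Margin = 2.576 × 1.5659 = 4.034
Interval: 13.2 ± 4.034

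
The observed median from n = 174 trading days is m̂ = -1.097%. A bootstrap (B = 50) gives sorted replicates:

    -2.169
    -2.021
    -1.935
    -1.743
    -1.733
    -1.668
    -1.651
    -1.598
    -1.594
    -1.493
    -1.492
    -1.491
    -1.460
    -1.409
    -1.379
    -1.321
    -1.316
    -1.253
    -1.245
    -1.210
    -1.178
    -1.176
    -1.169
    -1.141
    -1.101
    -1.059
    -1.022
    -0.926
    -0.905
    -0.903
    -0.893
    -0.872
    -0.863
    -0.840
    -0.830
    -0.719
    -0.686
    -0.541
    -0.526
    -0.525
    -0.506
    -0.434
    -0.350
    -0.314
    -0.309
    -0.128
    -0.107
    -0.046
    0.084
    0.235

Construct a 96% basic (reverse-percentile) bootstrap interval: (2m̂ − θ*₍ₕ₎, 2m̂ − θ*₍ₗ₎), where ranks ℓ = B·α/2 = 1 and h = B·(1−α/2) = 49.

Percentile endpoints at ranks 1 and 49: θ*₍1₎ = -2.169, θ*₍49₎ = 0.084.
Basic interval reflects these around m̂:
  lower = 2 × -1.097 − 0.084 = -2.278
  upper = 2 × -1.097 − -2.169 = -0.025

(-2.278, -0.025)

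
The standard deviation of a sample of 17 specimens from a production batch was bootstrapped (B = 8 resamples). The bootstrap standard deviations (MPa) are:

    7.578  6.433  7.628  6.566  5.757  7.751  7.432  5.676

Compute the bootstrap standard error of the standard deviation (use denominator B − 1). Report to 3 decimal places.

SE* = 0.855

Bootstrap SE is the standard deviation of the 8 replicate standard deviations.
Mean of replicates: (7.578 + 6.433 + 7.628 + 6.566 + 5.757 + 7.751 + 7.432 + 5.676) / 8 = 54.8210 / 8 = 6.8526
Sum of squared deviations: (+0.7254)² + (−0.4196)² + (+0.7754)² + (−0.2866)² + (−1.0956)² + (+0.8984)² + (+0.5794)² + (−1.1766)² = 5.1132
Variance = 5.1132 / 7 = 0.7305
SE* = √0.7305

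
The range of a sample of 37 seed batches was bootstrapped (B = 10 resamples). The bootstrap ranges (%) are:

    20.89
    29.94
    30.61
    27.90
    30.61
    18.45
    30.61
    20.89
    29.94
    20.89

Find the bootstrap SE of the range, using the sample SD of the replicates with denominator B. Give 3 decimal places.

Bootstrap SE is the standard deviation of the 10 replicate ranges.
Mean of replicates: (20.89 + 29.94 + 30.61 + 27.90 + 30.61 + 18.45 + 30.61 + 20.89 + 29.94 + 20.89) / 10 = 260.7300 / 10 = 26.0730
Sum of squared deviations: (−5.1830)² + (+3.8670)² + (+4.5370)² + (+1.8270)² + (+4.5370)² + (−7.6230)² + (+4.5370)² + (−5.1830)² + (+3.8670)² + (−5.1830)² = 233.6990
Variance = 233.6990 / 10 = 23.3699
SE* = √23.3699

SE* = 4.834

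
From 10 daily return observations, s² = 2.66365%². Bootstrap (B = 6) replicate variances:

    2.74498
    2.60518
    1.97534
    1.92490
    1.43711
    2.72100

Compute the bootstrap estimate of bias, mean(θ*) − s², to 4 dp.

mean(θ*) = (2.74498 + 2.60518 + 1.97534 + 1.92490 + 1.43711 + 2.72100) / 6 = 2.23475
bias = 2.23475 − 2.66365

bias = −0.4289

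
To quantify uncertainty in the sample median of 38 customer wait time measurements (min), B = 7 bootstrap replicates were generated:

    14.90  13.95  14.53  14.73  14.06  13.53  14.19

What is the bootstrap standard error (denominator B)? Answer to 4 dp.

Bootstrap SE is the standard deviation of the 7 replicate medians.
Mean of replicates: (14.90 + 13.95 + 14.53 + 14.73 + 14.06 + 13.53 + 14.19) / 7 = 99.89000 / 7 = 14.27000
Sum of squared deviations: (+0.63000)² + (−0.32000)² + (+0.26000)² + (+0.46000)² + (−0.21000)² + (−0.74000)² + (−0.08000)² = 1.37660
Variance = 1.37660 / 7 = 0.19666
SE* = √0.19666

SE* = 0.4435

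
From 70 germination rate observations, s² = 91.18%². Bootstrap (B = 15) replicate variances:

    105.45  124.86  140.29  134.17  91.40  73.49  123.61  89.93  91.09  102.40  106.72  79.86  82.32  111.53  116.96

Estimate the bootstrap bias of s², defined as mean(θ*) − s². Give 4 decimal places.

bias = +13.7587

mean(θ*) = (105.45 + 124.86 + 140.29 + 134.17 + 91.40 + 73.49 + 123.61 + 89.93 + 91.09 + 102.40 + 106.72 + 79.86 + 82.32 + 111.53 + 116.96) / 15 = 104.93867
bias = 104.93867 − 91.18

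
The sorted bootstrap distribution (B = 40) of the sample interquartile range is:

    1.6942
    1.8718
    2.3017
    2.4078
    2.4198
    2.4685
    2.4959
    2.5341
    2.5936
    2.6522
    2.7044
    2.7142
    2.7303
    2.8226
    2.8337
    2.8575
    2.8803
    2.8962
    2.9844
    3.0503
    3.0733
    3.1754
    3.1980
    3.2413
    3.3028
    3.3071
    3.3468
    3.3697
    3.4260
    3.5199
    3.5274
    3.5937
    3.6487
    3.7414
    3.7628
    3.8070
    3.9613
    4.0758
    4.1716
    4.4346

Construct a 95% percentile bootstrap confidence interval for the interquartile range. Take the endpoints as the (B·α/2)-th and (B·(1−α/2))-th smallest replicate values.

(1.6942, 4.1716)

α = 0.05; lower rank = 40 × 0.025 = 1; upper rank = 40 × 0.975 = 39.
The 1st smallest replicate is 1.6942; the 39th is 4.1716.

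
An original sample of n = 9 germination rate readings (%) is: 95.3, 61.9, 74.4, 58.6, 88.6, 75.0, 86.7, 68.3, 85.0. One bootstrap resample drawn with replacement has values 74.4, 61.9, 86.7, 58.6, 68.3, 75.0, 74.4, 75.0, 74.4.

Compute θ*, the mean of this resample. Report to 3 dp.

θ* = 72.078

Mean = (74.4 + 61.9 + 86.7 + 58.6 + 68.3 + 75.0 + 74.4 + 75.0 + 74.4) / 9 = 648.70 / 9 = 72.078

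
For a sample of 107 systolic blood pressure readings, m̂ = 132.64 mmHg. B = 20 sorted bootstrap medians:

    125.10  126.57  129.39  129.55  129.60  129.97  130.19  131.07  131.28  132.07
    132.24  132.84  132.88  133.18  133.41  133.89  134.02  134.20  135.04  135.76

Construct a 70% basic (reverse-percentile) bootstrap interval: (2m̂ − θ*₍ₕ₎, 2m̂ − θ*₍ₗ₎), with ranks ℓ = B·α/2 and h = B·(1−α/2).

(131.26, 135.89)

Percentile endpoints at ranks 3 and 17: θ*₍3₎ = 129.39, θ*₍17₎ = 134.02.
Basic interval reflects these around m̂:
  lower = 2 × 132.64 − 134.02 = 131.26
  upper = 2 × 132.64 − 129.39 = 135.89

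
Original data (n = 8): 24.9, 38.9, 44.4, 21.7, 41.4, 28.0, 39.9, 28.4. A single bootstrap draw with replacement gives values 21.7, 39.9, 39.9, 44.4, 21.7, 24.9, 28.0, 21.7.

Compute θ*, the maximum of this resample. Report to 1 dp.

Maximum = 44.4

θ* = 44.4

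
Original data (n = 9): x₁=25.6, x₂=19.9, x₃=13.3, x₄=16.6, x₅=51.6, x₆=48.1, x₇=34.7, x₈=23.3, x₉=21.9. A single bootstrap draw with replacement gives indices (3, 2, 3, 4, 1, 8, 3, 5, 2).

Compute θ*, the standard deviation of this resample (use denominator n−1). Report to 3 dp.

θ* = 12.019

Resample values: 13.3, 19.9, 13.3, 16.6, 25.6, 23.3, 13.3, 51.6, 19.9.
Mean = 21.8667; sum of squared deviations = 1155.7000
s² = 1155.7000 / 8 = 144.4625
s = √144.4625 = 12.019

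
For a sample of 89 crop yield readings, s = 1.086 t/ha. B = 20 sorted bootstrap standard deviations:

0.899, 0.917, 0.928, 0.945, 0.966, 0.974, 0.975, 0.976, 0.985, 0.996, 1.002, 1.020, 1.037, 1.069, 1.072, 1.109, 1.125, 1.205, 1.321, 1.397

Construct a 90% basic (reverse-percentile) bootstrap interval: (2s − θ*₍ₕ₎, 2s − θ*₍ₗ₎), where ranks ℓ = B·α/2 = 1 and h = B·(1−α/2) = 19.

Percentile endpoints at ranks 1 and 19: θ*₍1₎ = 0.899, θ*₍19₎ = 1.321.
Basic interval reflects these around s:
  lower = 2 × 1.086 − 1.321 = 0.851
  upper = 2 × 1.086 − 0.899 = 1.273

(0.851, 1.273)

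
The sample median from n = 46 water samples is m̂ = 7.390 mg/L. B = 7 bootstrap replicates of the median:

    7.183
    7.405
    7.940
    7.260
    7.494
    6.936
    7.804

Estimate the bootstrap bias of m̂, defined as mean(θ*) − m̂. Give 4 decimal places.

mean(θ*) = (7.183 + 7.405 + 7.940 + 7.260 + 7.494 + 6.936 + 7.804) / 7 = 7.43171
bias = 7.43171 − 7.390

bias = +0.0417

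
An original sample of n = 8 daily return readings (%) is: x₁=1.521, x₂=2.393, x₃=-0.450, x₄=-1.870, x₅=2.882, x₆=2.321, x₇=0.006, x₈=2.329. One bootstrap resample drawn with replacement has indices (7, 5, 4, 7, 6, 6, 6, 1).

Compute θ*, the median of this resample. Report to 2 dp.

θ* = 1.92

Resample values: 0.006, 2.882, -1.870, 0.006, 2.321, 2.321, 2.321, 1.521.
Sorted: -1.870, 0.006, 0.006, 1.521, 2.321, 2.321, 2.321, 2.882
Median = average of the two middle values = 1.92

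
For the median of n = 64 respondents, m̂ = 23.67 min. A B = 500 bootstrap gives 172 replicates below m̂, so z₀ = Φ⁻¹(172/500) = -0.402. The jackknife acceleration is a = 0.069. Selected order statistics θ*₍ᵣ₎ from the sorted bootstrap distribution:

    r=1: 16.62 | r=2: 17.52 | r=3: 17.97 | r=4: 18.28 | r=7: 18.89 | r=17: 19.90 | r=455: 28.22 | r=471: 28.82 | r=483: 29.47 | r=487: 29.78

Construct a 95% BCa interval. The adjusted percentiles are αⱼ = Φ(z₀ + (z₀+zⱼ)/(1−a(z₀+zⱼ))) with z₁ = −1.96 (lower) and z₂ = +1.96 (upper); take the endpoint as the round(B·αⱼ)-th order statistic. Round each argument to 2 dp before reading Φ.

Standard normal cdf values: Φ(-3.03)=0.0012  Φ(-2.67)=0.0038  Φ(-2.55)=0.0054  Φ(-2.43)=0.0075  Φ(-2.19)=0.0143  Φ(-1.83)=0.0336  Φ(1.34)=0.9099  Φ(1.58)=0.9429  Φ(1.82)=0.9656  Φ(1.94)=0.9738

Lower: z₀ + z₁ = -0.402 + (-1.960) = -2.362; 1 − a(z₀+z₁) = 1 − (0.069)(-2.362) = 1.1630; argument = -0.402 + (-2.362)/1.1630 = -2.4330 → -2.43.
α₁ = Φ(-2.43) = 0.0075; rank = round(500 × 0.0075) = 4; θ*₍4₎ = 18.28.
Upper: z₀ + z₂ = 1.558; 1 − a(z₀+z₂) = 0.8925; argument = 1.3437 → 1.34; α₂ = 0.9099; rank = 455; θ*₍455₎ = 28.22.

(18.28, 28.22)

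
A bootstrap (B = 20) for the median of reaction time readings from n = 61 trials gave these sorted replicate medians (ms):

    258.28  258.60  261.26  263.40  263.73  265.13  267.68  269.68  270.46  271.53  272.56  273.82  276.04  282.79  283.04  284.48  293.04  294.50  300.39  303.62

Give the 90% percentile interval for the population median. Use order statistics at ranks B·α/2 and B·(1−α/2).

α = 0.10; lower rank = 20 × 0.050 = 1; upper rank = 20 × 0.950 = 19.
The 1st smallest replicate is 258.28; the 19th is 300.39.

(258.28, 300.39)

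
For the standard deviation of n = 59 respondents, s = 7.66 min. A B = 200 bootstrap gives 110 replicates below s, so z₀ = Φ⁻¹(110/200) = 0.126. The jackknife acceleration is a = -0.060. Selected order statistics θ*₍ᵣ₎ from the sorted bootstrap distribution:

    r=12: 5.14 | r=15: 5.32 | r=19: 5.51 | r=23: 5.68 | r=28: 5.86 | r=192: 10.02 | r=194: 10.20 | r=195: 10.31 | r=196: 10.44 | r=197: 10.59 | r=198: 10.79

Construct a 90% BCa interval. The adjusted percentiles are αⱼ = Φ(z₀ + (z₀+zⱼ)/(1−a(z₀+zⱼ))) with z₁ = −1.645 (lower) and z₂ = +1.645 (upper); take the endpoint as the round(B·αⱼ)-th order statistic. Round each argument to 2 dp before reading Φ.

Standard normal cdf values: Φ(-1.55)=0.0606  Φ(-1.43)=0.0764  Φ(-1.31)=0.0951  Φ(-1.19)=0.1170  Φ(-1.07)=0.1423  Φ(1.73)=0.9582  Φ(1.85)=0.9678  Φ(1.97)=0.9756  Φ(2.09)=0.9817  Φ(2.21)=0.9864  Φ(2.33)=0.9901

(5.14, 10.02)

Lower: z₀ + z₁ = 0.126 + (-1.645) = -1.519; 1 − a(z₀+z₁) = 1 − (-0.060)(-1.519) = 0.9089; argument = 0.126 + (-1.519)/0.9089 = -1.5453 → -1.55.
α₁ = Φ(-1.55) = 0.0606; rank = round(200 × 0.0606) = 12; θ*₍12₎ = 5.14.
Upper: z₀ + z₂ = 1.771; 1 − a(z₀+z₂) = 1.1063; argument = 1.7269 → 1.73; α₂ = 0.9582; rank = 192; θ*₍192₎ = 10.02.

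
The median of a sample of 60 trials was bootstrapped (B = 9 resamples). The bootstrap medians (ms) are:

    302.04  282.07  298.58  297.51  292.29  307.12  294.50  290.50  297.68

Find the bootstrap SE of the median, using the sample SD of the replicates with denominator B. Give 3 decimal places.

Bootstrap SE is the standard deviation of the 9 replicate medians.
Mean of replicates: (302.04 + 282.07 + 298.58 + 297.51 + 292.29 + 307.12 + 294.50 + 290.50 + 297.68) / 9 = 2662.2900 / 9 = 295.8100
Sum of squared deviations: (+6.2300)² + (−13.7400)² + (+2.7700)² + (+1.7000)² + (−3.5200)² + (+11.3100)² + (−1.3100)² + (−5.3100)² + (+1.8700)² = 411.8790
Variance = 411.8790 / 9 = 45.7643
SE* = √45.7643

SE* = 6.765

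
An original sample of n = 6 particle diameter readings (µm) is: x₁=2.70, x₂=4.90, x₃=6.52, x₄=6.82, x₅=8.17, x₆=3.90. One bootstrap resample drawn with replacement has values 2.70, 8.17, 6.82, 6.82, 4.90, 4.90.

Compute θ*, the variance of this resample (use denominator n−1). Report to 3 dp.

Mean = 5.7183; sum of squared deviations = 18.8877
s² = 18.8877 / 5 = 3.7775

θ* = 3.778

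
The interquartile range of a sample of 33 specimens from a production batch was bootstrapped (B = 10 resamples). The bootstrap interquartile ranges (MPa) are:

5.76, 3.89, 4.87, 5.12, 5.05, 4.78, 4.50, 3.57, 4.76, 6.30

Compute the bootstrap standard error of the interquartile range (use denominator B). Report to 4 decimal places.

Bootstrap SE is the standard deviation of the 10 replicate interquartile ranges.
Mean of replicates: (5.76 + 3.89 + 4.87 + 5.12 + 5.05 + 4.78 + 4.50 + 3.57 + 4.76 + 6.30) / 10 = 48.60000 / 10 = 4.86000
Sum of squared deviations: (+0.90000)² + (−0.97000)² + (+0.01000)² + (+0.26000)² + (+0.19000)² + (−0.08000)² + (−0.36000)² + (−1.29000)² + (−0.10000)² + (+1.44000)² = 5.73840
Variance = 5.73840 / 10 = 0.57384
SE* = √0.57384

SE* = 0.7575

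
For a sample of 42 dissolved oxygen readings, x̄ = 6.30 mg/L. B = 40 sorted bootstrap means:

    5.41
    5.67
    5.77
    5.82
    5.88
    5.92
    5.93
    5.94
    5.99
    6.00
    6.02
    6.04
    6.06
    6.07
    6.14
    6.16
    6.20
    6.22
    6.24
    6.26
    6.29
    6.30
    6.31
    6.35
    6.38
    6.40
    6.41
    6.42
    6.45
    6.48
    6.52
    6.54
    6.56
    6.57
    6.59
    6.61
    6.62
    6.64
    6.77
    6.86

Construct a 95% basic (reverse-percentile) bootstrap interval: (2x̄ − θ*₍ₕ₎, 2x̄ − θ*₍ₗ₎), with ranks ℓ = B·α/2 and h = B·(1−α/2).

(5.83, 7.19)

Percentile endpoints at ranks 1 and 39: θ*₍1₎ = 5.41, θ*₍39₎ = 6.77.
Basic interval reflects these around x̄:
  lower = 2 × 6.30 − 6.77 = 5.83
  upper = 2 × 6.30 − 5.41 = 7.19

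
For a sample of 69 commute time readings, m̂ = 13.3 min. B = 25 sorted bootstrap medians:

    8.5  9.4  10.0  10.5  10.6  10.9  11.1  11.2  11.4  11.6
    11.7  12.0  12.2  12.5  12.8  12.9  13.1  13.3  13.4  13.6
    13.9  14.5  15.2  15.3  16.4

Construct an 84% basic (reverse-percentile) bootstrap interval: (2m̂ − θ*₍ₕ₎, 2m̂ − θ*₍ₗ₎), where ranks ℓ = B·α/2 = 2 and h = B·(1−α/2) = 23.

Percentile endpoints at ranks 2 and 23: θ*₍2₎ = 9.4, θ*₍23₎ = 15.2.
Basic interval reflects these around m̂:
  lower = 2 × 13.3 − 15.2 = 11.4
  upper = 2 × 13.3 − 9.4 = 17.2

(11.4, 17.2)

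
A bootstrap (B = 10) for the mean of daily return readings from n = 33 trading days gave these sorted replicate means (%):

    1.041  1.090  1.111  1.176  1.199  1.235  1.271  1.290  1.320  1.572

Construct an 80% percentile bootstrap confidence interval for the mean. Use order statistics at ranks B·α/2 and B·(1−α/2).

(1.041, 1.320)

α = 0.20; lower rank = 10 × 0.100 = 1; upper rank = 10 × 0.900 = 9.
The 1st smallest replicate is 1.041; the 9th is 1.320.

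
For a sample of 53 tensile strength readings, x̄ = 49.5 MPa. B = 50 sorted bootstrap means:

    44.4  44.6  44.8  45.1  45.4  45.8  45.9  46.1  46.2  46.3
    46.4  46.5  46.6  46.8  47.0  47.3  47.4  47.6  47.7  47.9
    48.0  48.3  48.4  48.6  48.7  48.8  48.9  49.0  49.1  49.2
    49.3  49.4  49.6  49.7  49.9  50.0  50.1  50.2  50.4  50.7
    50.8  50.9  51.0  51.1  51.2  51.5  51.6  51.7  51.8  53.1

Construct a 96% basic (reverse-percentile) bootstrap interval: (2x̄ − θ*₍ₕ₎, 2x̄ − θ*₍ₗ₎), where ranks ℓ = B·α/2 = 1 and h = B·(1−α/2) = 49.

(47.2, 54.6)

Percentile endpoints at ranks 1 and 49: θ*₍1₎ = 44.4, θ*₍49₎ = 51.8.
Basic interval reflects these around x̄:
  lower = 2 × 49.5 − 51.8 = 47.2
  upper = 2 × 49.5 − 44.4 = 54.6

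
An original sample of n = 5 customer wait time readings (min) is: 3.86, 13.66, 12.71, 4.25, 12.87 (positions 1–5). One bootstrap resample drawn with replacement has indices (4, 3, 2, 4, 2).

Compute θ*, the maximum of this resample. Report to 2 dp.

Resample values: 4.25, 12.71, 13.66, 4.25, 13.66.
Maximum = 13.66

θ* = 13.66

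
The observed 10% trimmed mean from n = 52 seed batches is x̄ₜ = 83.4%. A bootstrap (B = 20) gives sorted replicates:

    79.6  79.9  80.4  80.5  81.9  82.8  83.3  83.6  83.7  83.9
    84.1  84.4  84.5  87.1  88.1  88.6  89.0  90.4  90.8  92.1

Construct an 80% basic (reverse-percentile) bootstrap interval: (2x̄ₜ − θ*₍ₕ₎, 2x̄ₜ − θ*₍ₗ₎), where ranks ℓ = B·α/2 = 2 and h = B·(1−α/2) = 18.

(76.4, 86.9)

Percentile endpoints at ranks 2 and 18: θ*₍2₎ = 79.9, θ*₍18₎ = 90.4.
Basic interval reflects these around x̄ₜ:
  lower = 2 × 83.4 − 90.4 = 76.4
  upper = 2 × 83.4 − 79.9 = 86.9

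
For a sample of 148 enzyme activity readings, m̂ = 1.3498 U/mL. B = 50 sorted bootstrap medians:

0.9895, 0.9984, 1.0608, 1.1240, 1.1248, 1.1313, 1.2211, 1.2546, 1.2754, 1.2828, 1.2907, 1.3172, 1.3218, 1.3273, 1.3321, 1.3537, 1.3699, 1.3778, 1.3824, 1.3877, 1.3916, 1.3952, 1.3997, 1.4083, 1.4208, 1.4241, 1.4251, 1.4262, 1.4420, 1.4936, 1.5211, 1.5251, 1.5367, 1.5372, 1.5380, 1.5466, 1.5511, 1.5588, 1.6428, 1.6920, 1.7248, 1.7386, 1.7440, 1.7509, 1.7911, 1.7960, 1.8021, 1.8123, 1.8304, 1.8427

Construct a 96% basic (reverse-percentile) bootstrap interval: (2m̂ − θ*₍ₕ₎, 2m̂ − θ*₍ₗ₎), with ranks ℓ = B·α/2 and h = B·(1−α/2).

(0.8692, 1.7101)

Percentile endpoints at ranks 1 and 49: θ*₍1₎ = 0.9895, θ*₍49₎ = 1.8304.
Basic interval reflects these around m̂:
  lower = 2 × 1.3498 − 1.8304 = 0.8692
  upper = 2 × 1.3498 − 0.9895 = 1.7101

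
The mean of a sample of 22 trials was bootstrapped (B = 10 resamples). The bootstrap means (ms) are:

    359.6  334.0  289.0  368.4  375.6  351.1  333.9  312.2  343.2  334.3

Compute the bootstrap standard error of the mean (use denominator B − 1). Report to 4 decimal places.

SE* = 25.9720

Bootstrap SE is the standard deviation of the 10 replicate means.
Mean of replicates: (359.6 + 334.0 + 289.0 + 368.4 + 375.6 + 351.1 + 333.9 + 312.2 + 343.2 + 334.3) / 10 = 3401.30000 / 10 = 340.13000
Sum of squared deviations: (+19.47000)² + (−6.13000)² + (−51.13000)² + (+28.27000)² + (+35.47000)² + (+10.97000)² + (−6.23000)² + (−27.93000)² + (+3.07000)² + (−5.83000)² = 6070.90100
Variance = 6070.90100 / 9 = 674.54456
SE* = √674.54456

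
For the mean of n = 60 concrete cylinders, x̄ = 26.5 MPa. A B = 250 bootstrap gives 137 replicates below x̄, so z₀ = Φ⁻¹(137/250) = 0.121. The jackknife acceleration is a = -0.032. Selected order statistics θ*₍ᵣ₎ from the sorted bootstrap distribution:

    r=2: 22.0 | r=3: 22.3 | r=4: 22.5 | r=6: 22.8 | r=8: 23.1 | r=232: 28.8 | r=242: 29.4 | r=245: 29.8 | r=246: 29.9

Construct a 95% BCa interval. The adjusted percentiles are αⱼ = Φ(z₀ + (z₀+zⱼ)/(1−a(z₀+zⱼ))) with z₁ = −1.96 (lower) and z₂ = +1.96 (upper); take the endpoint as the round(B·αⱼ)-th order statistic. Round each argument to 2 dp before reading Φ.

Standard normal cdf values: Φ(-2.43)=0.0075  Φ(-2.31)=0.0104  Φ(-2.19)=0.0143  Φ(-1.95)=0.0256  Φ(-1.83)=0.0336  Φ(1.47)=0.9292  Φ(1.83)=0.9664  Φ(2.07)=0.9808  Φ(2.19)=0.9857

Lower: z₀ + z₁ = 0.121 + (-1.960) = -1.839; 1 − a(z₀+z₁) = 1 − (-0.032)(-1.839) = 0.9412; argument = 0.121 + (-1.839)/0.9412 = -1.8330 → -1.83.
α₁ = Φ(-1.83) = 0.0336; rank = round(250 × 0.0336) = 8; θ*₍8₎ = 23.1.
Upper: z₀ + z₂ = 2.081; 1 − a(z₀+z₂) = 1.0666; argument = 2.0721 → 2.07; α₂ = 0.9808; rank = 245; θ*₍245₎ = 29.8.

(23.1, 29.8)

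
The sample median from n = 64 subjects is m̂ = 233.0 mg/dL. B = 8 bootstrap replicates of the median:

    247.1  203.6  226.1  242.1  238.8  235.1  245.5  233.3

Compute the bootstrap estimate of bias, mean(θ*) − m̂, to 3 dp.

mean(θ*) = (247.1 + 203.6 + 226.1 + 242.1 + 238.8 + 235.1 + 245.5 + 233.3) / 8 = 233.9500
bias = 233.9500 − 233.0

bias = +0.950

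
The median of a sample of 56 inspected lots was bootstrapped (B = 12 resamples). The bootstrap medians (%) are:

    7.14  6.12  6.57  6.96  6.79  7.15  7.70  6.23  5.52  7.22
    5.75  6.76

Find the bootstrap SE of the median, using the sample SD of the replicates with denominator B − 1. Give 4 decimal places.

SE* = 0.6463

Bootstrap SE is the standard deviation of the 12 replicate medians.
Mean of replicates: (7.14 + 6.12 + 6.57 + 6.96 + 6.79 + 7.15 + 7.70 + 6.23 + 5.52 + 7.22 + 5.75 + 6.76) / 12 = 79.91000 / 12 = 6.65917
Sum of squared deviations: (+0.48083)² + (−0.53917)² + (−0.08917)² + (+0.30083)² + (+0.13083)² + (+0.49083)² + (+1.04083)² + (−0.42917)² + (−1.13917)² + (+0.56083)² + (−0.90917)² + (+0.10083)² = 4.59489
Variance = 4.59489 / 11 = 0.41772
SE* = √0.41772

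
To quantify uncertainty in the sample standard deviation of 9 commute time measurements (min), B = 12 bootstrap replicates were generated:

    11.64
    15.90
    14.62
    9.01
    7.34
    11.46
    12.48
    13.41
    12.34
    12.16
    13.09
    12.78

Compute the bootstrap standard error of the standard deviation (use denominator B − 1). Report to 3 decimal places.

SE* = 2.274

Bootstrap SE is the standard deviation of the 12 replicate standard deviations.
Mean of replicates: (11.64 + 15.90 + 14.62 + 9.01 + 7.34 + 11.46 + 12.48 + 13.41 + 12.34 + 12.16 + 13.09 + 12.78) / 12 = 146.2300 / 12 = 12.1858
Sum of squared deviations: (−0.5458)² + (+3.7142)² + (+2.4342)² + (−3.1758)² + (−4.8458)² + (−0.7258)² + (+0.2942)² + (+1.2242)² + (+0.1542)² + (−0.0258)² + (+0.9042)² + (+0.5942)² = 56.8931
Variance = 56.8931 / 11 = 5.1721
SE* = √5.1721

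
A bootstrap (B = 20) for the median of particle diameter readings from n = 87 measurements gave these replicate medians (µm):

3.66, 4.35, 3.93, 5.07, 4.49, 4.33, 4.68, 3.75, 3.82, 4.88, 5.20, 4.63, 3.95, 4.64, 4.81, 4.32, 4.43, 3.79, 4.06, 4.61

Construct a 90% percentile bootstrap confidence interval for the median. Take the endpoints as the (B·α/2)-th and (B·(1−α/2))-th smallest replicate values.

(3.66, 5.07)

Sorted replicates: 3.66, 3.75, 3.79, 3.82, 3.93, 3.95, 4.06, 4.32, 4.33, 4.35, 4.43, 4.49, 4.61, 4.63, 4.64, 4.68, 4.81, 4.88, 5.07, 5.20
α = 0.10; lower rank = 20 × 0.050 = 1; upper rank = 20 × 0.950 = 19.
The 1st smallest replicate is 3.66; the 19th is 5.07.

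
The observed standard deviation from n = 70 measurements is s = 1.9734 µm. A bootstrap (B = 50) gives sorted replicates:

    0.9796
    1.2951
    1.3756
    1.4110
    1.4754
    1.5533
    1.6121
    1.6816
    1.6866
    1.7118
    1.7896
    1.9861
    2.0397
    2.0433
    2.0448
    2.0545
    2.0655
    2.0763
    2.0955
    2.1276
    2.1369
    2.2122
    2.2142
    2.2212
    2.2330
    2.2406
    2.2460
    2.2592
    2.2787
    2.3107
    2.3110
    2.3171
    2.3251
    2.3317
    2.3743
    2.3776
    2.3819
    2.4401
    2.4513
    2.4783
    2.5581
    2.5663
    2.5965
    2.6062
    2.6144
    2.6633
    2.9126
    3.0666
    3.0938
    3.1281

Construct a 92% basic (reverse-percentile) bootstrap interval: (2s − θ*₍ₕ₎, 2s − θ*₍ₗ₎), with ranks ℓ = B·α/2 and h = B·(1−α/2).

(0.8802, 2.6517)

Percentile endpoints at ranks 2 and 48: θ*₍2₎ = 1.2951, θ*₍48₎ = 3.0666.
Basic interval reflects these around s:
  lower = 2 × 1.9734 − 3.0666 = 0.8802
  upper = 2 × 1.9734 − 1.2951 = 2.6517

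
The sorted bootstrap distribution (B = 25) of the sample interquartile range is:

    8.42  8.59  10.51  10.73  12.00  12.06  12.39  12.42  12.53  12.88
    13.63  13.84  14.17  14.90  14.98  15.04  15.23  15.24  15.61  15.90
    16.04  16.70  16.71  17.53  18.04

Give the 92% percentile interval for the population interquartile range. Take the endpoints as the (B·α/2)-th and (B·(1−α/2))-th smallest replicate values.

(8.42, 17.53)

α = 0.08; lower rank = 25 × 0.040 = 1; upper rank = 25 × 0.960 = 24.
The 1st smallest replicate is 8.42; the 24th is 17.53.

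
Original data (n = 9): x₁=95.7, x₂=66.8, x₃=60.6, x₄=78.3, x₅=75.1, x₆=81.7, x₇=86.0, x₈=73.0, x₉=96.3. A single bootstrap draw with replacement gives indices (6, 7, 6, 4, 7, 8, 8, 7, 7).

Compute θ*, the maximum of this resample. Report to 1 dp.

θ* = 86.0

Resample values: 81.7, 86.0, 81.7, 78.3, 86.0, 73.0, 73.0, 86.0, 86.0.
Maximum = 86.0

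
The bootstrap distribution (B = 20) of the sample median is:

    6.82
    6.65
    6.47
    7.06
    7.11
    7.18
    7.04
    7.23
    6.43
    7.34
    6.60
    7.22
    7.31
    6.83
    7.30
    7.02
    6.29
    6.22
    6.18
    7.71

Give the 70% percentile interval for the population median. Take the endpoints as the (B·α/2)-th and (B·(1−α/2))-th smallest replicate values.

Sorted replicates: 6.18, 6.22, 6.29, 6.43, 6.47, 6.60, 6.65, 6.82, 6.83, 7.02, 7.04, 7.06, 7.11, 7.18, 7.22, 7.23, 7.30, 7.31, 7.34, 7.71
α = 0.30; lower rank = 20 × 0.150 = 3; upper rank = 20 × 0.850 = 17.
The 3rd smallest replicate is 6.29; the 17th is 7.30.

(6.29, 7.30)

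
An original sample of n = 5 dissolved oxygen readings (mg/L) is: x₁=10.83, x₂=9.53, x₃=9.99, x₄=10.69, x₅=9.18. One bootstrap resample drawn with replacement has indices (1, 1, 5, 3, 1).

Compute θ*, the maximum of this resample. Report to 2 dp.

θ* = 10.83

Resample values: 10.83, 10.83, 9.18, 9.99, 10.83.
Maximum = 10.83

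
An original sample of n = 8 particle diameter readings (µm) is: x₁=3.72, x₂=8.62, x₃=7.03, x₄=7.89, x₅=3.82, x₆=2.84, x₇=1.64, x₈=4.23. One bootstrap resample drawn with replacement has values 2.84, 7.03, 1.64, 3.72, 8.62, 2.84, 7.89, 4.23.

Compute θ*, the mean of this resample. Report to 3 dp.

Mean = (2.84 + 7.03 + 1.64 + 3.72 + 8.62 + 2.84 + 7.89 + 4.23) / 8 = 38.810 / 8 = 4.851

θ* = 4.851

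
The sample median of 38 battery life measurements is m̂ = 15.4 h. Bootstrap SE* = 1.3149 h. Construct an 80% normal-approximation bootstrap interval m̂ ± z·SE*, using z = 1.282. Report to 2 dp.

(13.71, 17.09)

Margin = 1.282 × 1.3149 = 1.686
Interval: 15.4 ± 1.686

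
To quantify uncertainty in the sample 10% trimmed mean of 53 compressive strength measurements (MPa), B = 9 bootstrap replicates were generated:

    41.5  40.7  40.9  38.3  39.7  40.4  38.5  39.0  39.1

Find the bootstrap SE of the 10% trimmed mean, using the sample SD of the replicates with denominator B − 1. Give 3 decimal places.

Bootstrap SE is the standard deviation of the 9 replicate 10% trimmed means.
Mean of replicates: (41.5 + 40.7 + 40.9 + 38.3 + 39.7 + 40.4 + 38.5 + 39.0 + 39.1) / 9 = 358.1000 / 9 = 39.7889
Sum of squared deviations: (+1.7111)² + (+0.9111)² + (+1.1111)² + (−1.4889)² + (−0.0889)² + (+0.6111)² + (−1.2889)² + (−0.7889)² + (−0.6889)² = 10.3489
Variance = 10.3489 / 8 = 1.2936
SE* = √1.2936

SE* = 1.137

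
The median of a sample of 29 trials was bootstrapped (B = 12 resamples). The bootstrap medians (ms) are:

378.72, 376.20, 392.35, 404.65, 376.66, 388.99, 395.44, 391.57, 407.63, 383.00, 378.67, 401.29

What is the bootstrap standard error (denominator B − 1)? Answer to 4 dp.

Bootstrap SE is the standard deviation of the 12 replicate medians.
Mean of replicates: (378.72 + 376.20 + 392.35 + 404.65 + 376.66 + 388.99 + 395.44 + 391.57 + 407.63 + 383.00 + 378.67 + 401.29) / 12 = 4675.17000 / 12 = 389.59750
Sum of squared deviations: (−10.87750)² + (−13.39750)² + (+2.75250)² + (+15.05250)² + (−12.93750)² + (−0.60750)² + (+5.84250)² + (+1.97250)² + (+18.03250)² + (−6.59750)² + (−10.92750)² + (+11.69250)² = 1362.56342
Variance = 1362.56342 / 11 = 123.86940
SE* = √123.86940

SE* = 11.1297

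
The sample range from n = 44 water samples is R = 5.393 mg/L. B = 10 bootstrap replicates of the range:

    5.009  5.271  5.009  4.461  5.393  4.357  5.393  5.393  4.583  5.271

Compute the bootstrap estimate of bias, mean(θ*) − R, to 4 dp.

bias = −0.3790

mean(θ*) = (5.009 + 5.271 + 5.009 + 4.461 + 5.393 + 4.357 + 5.393 + 5.393 + 4.583 + 5.271) / 10 = 5.01400
bias = 5.01400 − 5.393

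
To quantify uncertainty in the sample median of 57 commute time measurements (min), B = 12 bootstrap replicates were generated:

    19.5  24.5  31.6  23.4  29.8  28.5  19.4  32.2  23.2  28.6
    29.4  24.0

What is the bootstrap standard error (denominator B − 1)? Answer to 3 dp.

SE* = 4.422

Bootstrap SE is the standard deviation of the 12 replicate medians.
Mean of replicates: (19.5 + 24.5 + 31.6 + 23.4 + 29.8 + 28.5 + 19.4 + 32.2 + 23.2 + 28.6 + 29.4 + 24.0) / 12 = 314.1000 / 12 = 26.1750
Sum of squared deviations: (−6.6750)² + (−1.6750)² + (+5.4250)² + (−2.7750)² + (+3.6250)² + (+2.3250)² + (−6.7750)² + (+6.0250)² + (−2.9750)² + (+2.4250)² + (+3.2250)² + (−2.1750)² = 215.1025
Variance = 215.1025 / 11 = 19.5548
SE* = √19.5548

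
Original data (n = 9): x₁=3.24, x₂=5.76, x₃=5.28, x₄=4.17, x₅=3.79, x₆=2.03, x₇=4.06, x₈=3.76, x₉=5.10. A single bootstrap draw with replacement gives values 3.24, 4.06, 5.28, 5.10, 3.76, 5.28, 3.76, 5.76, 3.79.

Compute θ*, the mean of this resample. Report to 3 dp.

θ* = 4.448

Mean = (3.24 + 4.06 + 5.28 + 5.10 + 3.76 + 5.28 + 3.76 + 5.76 + 3.79) / 9 = 40.030 / 9 = 4.448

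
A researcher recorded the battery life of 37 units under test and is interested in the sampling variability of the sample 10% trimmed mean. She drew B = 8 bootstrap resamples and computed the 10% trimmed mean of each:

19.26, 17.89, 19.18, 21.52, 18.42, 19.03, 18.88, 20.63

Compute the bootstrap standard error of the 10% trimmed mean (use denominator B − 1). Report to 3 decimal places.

SE* = 1.177

Bootstrap SE is the standard deviation of the 8 replicate 10% trimmed means.
Mean of replicates: (19.26 + 17.89 + 19.18 + 21.52 + 18.42 + 19.03 + 18.88 + 20.63) / 8 = 154.8100 / 8 = 19.3513
Sum of squared deviations: (−0.0912)² + (−1.4612)² + (−0.1713)² + (+2.1687)² + (−0.9312)² + (−0.3212)² + (−0.4713)² + (+1.2787)² = 9.7041
Variance = 9.7041 / 7 = 1.3863
SE* = √1.3863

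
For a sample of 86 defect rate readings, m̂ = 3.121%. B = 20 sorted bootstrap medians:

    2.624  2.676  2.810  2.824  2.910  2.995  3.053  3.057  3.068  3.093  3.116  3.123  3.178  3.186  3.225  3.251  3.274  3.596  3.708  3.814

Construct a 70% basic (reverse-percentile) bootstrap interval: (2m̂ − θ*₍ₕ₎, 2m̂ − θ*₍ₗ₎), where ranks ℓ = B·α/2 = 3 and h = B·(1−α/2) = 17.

Percentile endpoints at ranks 3 and 17: θ*₍3₎ = 2.810, θ*₍17₎ = 3.274.
Basic interval reflects these around m̂:
  lower = 2 × 3.121 − 3.274 = 2.968
  upper = 2 × 3.121 − 2.810 = 3.432

(2.968, 3.432)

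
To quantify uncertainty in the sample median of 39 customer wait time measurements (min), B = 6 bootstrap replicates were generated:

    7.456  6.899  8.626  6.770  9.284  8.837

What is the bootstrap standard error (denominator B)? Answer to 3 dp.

SE* = 0.980

Bootstrap SE is the standard deviation of the 6 replicate medians.
Mean of replicates: (7.456 + 6.899 + 8.626 + 6.770 + 9.284 + 8.837) / 6 = 47.8720 / 6 = 7.9787
Sum of squared deviations: (−0.5227)² + (−1.0797)² + (+0.6473)² + (−1.2087)² + (+1.3053)² + (+0.8583)² = 5.7594
Variance = 5.7594 / 6 = 0.9599
SE* = √0.9599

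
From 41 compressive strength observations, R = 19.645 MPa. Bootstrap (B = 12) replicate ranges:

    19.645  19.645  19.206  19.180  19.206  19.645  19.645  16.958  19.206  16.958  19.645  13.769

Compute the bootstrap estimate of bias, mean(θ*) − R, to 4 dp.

bias = −1.0860

mean(θ*) = (19.645 + 19.645 + 19.206 + 19.180 + 19.206 + 19.645 + 19.645 + 16.958 + 19.206 + 16.958 + 19.645 + 13.769) / 12 = 18.55900
bias = 18.55900 − 19.645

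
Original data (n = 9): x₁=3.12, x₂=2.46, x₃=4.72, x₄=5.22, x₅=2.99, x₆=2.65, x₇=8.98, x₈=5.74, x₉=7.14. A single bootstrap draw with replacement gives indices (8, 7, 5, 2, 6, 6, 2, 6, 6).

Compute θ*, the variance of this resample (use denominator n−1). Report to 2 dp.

Resample values: 5.74, 8.98, 2.99, 2.46, 2.65, 2.65, 2.46, 2.65, 2.65.
Mean = 3.6922; sum of squared deviations = 40.0288
s² = 40.0288 / 8 = 5.0036

θ* = 5.00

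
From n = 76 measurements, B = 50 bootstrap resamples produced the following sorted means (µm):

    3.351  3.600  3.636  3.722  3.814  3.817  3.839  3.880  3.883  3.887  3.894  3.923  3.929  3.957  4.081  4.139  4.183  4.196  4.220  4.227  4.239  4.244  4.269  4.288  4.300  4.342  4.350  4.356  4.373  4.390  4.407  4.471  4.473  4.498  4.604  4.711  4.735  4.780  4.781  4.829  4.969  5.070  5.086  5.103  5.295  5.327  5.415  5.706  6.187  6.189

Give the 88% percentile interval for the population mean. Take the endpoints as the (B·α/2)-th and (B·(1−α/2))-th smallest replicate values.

(3.636, 5.415)

α = 0.12; lower rank = 50 × 0.060 = 3; upper rank = 50 × 0.940 = 47.
The 3rd smallest replicate is 3.636; the 47th is 5.415.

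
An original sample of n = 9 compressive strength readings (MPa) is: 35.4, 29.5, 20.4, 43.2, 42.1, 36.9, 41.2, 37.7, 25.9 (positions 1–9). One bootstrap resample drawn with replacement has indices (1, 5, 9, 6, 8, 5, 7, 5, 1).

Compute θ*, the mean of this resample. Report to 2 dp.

θ* = 37.64

Resample values: 35.4, 42.1, 25.9, 36.9, 37.7, 42.1, 41.2, 42.1, 35.4.
Mean = (35.4 + 42.1 + 25.9 + 36.9 + 37.7 + 42.1 + 41.2 + 42.1 + 35.4) / 9 = 338.80 / 9 = 37.64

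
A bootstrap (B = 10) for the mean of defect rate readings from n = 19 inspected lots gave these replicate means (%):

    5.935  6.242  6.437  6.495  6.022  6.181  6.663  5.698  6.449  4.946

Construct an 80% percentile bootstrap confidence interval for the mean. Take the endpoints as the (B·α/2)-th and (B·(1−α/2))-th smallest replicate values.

(4.946, 6.495)

Sorted replicates: 4.946, 5.698, 5.935, 6.022, 6.181, 6.242, 6.437, 6.449, 6.495, 6.663
α = 0.20; lower rank = 10 × 0.100 = 1; upper rank = 10 × 0.900 = 9.
The 1st smallest replicate is 4.946; the 9th is 6.495.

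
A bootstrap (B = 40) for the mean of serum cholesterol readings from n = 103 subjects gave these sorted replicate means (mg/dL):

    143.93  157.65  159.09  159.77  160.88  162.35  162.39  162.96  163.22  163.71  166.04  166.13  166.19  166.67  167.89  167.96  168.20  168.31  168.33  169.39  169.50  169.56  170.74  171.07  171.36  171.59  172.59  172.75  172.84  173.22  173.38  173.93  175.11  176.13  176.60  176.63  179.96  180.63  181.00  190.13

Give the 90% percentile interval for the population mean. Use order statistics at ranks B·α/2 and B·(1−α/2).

(157.65, 180.63)

α = 0.10; lower rank = 40 × 0.050 = 2; upper rank = 40 × 0.950 = 38.
The 2nd smallest replicate is 157.65; the 38th is 180.63.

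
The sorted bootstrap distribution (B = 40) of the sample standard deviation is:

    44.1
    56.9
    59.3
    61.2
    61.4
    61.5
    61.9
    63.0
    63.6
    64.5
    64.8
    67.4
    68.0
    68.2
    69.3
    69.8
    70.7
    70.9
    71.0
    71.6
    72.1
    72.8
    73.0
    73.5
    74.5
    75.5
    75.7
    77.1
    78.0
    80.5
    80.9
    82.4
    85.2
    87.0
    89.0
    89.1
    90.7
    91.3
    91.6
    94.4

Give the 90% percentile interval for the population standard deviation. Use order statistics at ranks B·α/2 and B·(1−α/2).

(56.9, 91.3)

α = 0.10; lower rank = 40 × 0.050 = 2; upper rank = 40 × 0.950 = 38.
The 2nd smallest replicate is 56.9; the 38th is 91.3.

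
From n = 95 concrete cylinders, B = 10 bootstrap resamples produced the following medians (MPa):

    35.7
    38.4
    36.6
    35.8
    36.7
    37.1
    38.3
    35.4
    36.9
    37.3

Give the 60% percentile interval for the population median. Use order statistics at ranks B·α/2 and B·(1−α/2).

Sorted replicates: 35.4, 35.7, 35.8, 36.6, 36.7, 36.9, 37.1, 37.3, 38.3, 38.4
α = 0.40; lower rank = 10 × 0.200 = 2; upper rank = 10 × 0.800 = 8.
The 2nd smallest replicate is 35.7; the 8th is 37.3.

(35.7, 37.3)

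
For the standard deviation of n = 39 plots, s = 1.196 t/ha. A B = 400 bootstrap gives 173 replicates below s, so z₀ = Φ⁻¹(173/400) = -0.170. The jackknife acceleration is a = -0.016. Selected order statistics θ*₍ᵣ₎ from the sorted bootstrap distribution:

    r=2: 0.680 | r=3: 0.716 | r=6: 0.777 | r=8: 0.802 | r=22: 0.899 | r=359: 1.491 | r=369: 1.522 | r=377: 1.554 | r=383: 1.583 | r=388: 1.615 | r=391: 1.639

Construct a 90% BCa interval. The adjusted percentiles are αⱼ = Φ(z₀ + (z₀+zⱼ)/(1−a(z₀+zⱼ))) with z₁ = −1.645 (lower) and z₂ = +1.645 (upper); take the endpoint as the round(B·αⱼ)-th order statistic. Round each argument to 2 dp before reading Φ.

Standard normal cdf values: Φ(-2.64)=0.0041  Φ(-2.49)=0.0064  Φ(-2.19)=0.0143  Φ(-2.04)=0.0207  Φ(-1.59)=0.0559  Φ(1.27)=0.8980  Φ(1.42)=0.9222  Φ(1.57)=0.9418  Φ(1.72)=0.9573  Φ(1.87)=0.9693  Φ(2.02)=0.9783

(0.802, 1.491)

Lower: z₀ + z₁ = -0.170 + (-1.645) = -1.815; 1 − a(z₀+z₁) = 1 − (-0.016)(-1.815) = 0.9710; argument = -0.170 + (-1.815)/0.9710 = -2.0393 → -2.04.
α₁ = Φ(-2.04) = 0.0207; rank = round(400 × 0.0207) = 8; θ*₍8₎ = 0.802.
Upper: z₀ + z₂ = 1.475; 1 − a(z₀+z₂) = 1.0236; argument = 1.2710 → 1.27; α₂ = 0.8980; rank = 359; θ*₍359₎ = 1.491.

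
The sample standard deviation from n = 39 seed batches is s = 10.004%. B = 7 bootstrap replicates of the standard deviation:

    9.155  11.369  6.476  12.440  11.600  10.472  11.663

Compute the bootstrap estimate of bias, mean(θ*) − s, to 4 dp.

bias = +0.4496

mean(θ*) = (9.155 + 11.369 + 6.476 + 12.440 + 11.600 + 10.472 + 11.663) / 7 = 10.45357
bias = 10.45357 − 10.004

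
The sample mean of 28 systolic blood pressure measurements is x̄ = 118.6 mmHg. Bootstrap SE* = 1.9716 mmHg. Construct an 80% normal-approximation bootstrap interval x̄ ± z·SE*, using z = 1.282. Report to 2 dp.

Margin = 1.282 × 1.9716 = 2.528
Interval: 118.6 ± 2.528

(116.07, 121.13)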